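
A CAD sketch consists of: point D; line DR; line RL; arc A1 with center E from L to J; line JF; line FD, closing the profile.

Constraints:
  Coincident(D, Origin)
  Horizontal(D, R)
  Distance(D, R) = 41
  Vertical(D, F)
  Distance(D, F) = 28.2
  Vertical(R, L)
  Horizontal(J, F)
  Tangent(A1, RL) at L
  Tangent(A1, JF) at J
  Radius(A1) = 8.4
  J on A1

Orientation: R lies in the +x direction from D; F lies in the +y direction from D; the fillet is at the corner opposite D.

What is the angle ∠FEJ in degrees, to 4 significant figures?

75.55°

The virtual corner opposite D is at (41.00, 28.20). A1 meets RL tangentially, so EL is at right angles to RL and since A1 is tangent to JF there, EJ ⟂ JF, with radius 8.4, so the center E sits 8.4 in from both sides at E = (32.60, 19.80). That places the tangent points at L = (41.00, 19.80) on RL and J = (32.60, 28.20) on JF. Then cos ∠FEJ = EF·EJ / (|EF||EJ|), giving 75.55°.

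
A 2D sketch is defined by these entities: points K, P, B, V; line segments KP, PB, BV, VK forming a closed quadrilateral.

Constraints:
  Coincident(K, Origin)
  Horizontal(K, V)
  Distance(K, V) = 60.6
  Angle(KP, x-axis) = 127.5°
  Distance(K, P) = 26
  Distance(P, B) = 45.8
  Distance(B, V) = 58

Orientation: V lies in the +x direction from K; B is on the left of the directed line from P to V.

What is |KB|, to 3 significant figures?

50.2

Checks: |PB| = 45.80 ✓; |BV| = 58.00 ✓.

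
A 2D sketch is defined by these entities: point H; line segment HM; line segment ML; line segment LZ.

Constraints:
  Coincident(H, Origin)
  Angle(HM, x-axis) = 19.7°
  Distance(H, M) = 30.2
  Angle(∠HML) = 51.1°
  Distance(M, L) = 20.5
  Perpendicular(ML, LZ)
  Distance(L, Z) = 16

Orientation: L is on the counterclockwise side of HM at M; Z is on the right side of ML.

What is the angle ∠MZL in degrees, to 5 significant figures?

52.028°

H is at the origin; HM runs at 19.7° with length 30.2, so M = 30.2·(cos 19.7°, sin 19.7°) = (28.432, 10.180). ∠HML = 51.1°, so ML runs at 19.7° + (180° − 51.1°) = 148.60° from the x-axis; with |ML| = 20.5, L = M + 20.5·(cos 148.60°, sin 148.60°) = (10.935, 20.861). The perpendicularity gives LZ at right angles to ML; with |LZ| = 16.0 on the right of ML, Z = L + 16.0·(0.52101, 0.85355) = (19.271, 34.518). Then cos ∠MZL = ZM·ZL / (|ZM||ZL|), giving 52.028°.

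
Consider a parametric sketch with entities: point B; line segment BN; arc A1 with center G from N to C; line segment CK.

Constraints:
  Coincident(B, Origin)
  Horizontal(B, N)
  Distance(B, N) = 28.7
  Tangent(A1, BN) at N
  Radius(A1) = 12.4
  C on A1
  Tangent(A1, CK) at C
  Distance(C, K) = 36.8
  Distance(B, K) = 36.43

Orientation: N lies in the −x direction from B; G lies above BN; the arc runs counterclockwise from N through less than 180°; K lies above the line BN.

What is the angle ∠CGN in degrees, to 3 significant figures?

56.8°

Checks: B = (0.00, 0.00) ✓; |GC| = 12.40 ✓; ∠(GC, CK) = 90.00° ✓; |CK| = 36.80 ✓; |BK| = 36.43 ✓.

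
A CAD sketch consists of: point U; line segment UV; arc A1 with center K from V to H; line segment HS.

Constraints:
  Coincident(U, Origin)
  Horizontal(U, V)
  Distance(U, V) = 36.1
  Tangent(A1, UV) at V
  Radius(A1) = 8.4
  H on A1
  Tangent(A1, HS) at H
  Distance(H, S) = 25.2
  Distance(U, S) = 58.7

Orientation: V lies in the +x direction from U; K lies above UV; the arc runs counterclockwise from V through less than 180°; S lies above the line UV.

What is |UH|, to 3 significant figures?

44.8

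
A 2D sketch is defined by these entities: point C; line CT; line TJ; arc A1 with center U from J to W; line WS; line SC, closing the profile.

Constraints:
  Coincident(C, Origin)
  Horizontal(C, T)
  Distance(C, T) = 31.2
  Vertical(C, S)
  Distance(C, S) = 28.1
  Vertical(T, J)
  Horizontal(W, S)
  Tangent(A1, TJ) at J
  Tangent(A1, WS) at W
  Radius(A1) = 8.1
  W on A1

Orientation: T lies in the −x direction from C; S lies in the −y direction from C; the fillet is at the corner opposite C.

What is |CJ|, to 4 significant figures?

37.06

The virtual corner opposite C is at (-31.20, -28.10). A1 meets TJ tangentially, so UJ is at right angles to TJ and since A1 is tangent to WS there, UW ⟂ WS, with radius 8.1, so the center U sits 8.1 in from both sides at U = (-23.10, -20.00). That places the tangent points at J = (-31.20, -20.00) on TJ and W = (-23.10, -28.10) on WS. Then |CJ| = |J − C| = 37.06.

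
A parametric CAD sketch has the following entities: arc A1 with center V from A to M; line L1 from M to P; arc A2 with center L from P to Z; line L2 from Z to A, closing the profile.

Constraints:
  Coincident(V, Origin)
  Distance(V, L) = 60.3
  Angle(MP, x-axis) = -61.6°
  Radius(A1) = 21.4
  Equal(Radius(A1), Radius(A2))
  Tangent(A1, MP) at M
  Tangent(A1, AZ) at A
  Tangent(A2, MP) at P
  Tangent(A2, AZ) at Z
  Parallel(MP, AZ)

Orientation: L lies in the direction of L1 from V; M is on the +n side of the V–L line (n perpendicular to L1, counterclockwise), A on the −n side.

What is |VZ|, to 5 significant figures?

63.985

The slot axis is L1's direction at -61.6°, so u = (cos -61.6°, sin -61.6°) = (0.47562, -0.87965) and n = (−sin -61.6°, cos -61.6°) = (0.87965, 0.47562). V is at the origin and L lies 60.3 along u from V, so L = 60.3·u = (28.680, -53.043). Tangency of A1 to both parallel lines with radius 21.4 puts M and A at V ± 21.4·n: M = (18.824, 10.178), A = (-18.824, -10.178). Equal radii place P and Z the same way about L: P = L + 21.4·n = (47.505, -42.864), Z = L − 21.4·n = (9.8557, -63.221). Then |VZ| = |Z − V| = 63.985.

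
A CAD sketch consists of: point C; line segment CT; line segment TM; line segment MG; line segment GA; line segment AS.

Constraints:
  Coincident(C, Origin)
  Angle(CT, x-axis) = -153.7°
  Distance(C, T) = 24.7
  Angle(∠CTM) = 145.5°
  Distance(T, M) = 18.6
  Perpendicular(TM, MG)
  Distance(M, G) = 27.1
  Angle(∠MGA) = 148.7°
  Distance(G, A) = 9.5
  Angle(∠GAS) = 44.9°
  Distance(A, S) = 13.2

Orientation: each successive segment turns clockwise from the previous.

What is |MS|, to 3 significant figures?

23.8

∠MGA = 148.7° gives GA at 50.5° from the x-axis; with |GA| = 9.5, A = (-30.6, 25.9). ∠GAS = 44.9° gives AS at -84.6° from the x-axis; with |AS| = 13.2, S = (-29.4, 12.7). Then |MS| = |S − M| = 23.8.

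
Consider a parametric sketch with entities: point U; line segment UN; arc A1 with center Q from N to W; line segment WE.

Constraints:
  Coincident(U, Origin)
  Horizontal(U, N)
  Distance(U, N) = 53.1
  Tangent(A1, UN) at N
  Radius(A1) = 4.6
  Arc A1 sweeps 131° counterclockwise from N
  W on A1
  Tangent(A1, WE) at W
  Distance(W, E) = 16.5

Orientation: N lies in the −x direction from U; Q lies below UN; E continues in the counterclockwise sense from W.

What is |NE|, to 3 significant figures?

21.4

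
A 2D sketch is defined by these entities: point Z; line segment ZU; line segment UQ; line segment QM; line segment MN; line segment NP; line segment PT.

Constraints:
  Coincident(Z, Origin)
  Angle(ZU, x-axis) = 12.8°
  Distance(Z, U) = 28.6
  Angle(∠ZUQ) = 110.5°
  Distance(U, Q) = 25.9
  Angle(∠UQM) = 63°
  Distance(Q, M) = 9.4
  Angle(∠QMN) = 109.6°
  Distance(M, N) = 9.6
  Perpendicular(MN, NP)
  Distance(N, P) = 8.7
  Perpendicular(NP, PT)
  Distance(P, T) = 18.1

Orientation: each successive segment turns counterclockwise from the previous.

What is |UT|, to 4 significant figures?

31.19

The perpendicularity gives NP at right angles to MN, so NP runs at -0.3000°; with |NP| = 8.7, P = (31.14, 19.25). NP is perpendicular to PT, so PT runs at 89.70°; with |PT| = 18.1, T = (31.23, 37.35). Then |UT| = |T − U| = 31.19.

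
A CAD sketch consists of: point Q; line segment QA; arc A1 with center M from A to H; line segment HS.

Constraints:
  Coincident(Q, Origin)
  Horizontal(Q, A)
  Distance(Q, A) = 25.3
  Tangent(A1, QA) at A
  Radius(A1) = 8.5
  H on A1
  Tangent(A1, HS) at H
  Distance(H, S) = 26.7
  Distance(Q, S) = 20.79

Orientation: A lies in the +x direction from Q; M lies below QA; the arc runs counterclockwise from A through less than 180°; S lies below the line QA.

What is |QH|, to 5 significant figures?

19.572

Q is at the origin; QA is horizontal with |QA| = 25.3 and A on the +x side, so A = (25.300, 0.0000). A1 meets QA tangentially, so MA is at right angles to QA, so M = A + (0, -8.5) = (25.300, -8.5000). Since MH ⟂ HS (tangency), |MS| = √(8.5² + 26.7²) = 28.020 regardless of where H sits on A1. So S lies on both circle(Q, 20.79) and circle(M, 28.020); the below-QA intersection is S = (0.11857, -20.790). H is the foot of the tangent from S: H = (19.430, -2.3521).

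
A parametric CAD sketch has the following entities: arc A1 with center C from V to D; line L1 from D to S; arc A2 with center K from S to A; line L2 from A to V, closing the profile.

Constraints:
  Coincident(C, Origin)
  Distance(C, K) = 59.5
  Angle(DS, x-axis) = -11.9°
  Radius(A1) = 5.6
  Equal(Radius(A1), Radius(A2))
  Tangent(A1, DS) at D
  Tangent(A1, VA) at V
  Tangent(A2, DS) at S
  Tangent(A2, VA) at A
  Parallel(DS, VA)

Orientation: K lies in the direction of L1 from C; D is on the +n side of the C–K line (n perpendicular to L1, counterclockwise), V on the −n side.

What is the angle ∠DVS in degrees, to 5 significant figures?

79.340°

The slot axis is L1's direction at -11.9°, so u = (cos -11.9°, sin -11.9°) = (0.97851, -0.20620) and n = (−sin -11.9°, cos -11.9°) = (0.20620, 0.97851). C is at the origin and K lies 59.5 along u from C, so K = 59.5·u = (58.221, -12.269). Tangency of A1 to both parallel lines with radius 5.6 puts D and V at C ± 5.6·n: D = (1.1547, 5.4797), V = (-1.1547, -5.4797). Equal radii place S and A the same way about K: S = K + 5.6·n = (59.376, -6.7895), A = K − 5.6·n = (57.067, -17.749). Then cos ∠DVS = VD·VS / (|VD||VS|), giving 79.340°.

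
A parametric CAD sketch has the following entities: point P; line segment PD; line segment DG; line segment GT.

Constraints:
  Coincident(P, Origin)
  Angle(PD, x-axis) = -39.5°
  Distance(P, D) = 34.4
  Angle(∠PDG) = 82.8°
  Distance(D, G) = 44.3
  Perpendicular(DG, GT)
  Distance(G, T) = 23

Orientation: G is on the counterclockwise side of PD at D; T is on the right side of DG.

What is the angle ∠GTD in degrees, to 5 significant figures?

62.562°

P is at the origin; PD runs at -39.5° with length 34.4, so D = 34.4·(cos -39.5°, sin -39.5°) = (26.544, -21.881). ∠PDG = 82.8°, so DG runs at -39.5° + (180° − 82.8°) = 57.700° from the x-axis; with |DG| = 44.3, G = D + 44.3·(cos 57.700°, sin 57.700°) = (50.216, 15.564). The perpendicularity gives GT at right angles to DG; with |GT| = 23.0 on the right of DG, T = G + 23.0·(0.84526, -0.53435) = (69.657, 3.2739). Then cos ∠GTD = TG·TD / (|TG||TD|), giving 62.562°.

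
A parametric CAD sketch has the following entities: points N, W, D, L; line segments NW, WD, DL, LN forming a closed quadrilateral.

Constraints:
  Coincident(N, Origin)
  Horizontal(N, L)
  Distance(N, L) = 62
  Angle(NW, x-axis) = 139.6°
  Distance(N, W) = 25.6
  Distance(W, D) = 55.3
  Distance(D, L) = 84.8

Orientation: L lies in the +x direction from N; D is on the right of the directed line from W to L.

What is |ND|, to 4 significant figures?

40.74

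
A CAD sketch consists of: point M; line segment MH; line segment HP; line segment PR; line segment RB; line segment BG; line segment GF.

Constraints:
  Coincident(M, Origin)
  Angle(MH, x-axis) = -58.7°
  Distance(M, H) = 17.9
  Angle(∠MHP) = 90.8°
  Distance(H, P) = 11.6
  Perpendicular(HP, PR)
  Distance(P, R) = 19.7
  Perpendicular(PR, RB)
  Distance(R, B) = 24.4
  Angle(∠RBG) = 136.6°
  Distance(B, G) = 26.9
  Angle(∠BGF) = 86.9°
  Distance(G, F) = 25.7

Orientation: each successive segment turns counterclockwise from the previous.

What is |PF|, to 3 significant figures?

30.2

M is at the origin; MH runs at -58.7° with length 17.9, so H = (9.30, -15.3). ∠MHP = 90.8° gives HP at 30.5° from the x-axis; with |HP| = 11.6, P = (19.3, -9.41). HP is perpendicular to PR, so PR runs at 120°; with |PR| = 19.7, R = (9.30, 7.57). The perpendicularity gives RB at right angles to PR, so RB runs at -150°; with |RB| = 24.4, B = (-11.7, -4.82). ∠RBG = 136.6° gives BG at -106° from the x-axis; with |BG| = 26.9, G = (-19.2, -30.7). ∠BGF = 86.9° gives GF at -13.0° from the x-axis; with |GF| = 25.7, F = (5.85, -36.4). Then |PF| = |F − P| = 30.2.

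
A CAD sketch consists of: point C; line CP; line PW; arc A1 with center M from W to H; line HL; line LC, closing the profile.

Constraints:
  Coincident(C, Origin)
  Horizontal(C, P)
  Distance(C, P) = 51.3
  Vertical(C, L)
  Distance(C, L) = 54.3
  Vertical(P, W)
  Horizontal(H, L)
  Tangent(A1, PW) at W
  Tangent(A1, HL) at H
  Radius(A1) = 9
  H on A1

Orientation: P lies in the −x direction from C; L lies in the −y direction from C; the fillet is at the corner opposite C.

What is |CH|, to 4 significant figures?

68.83

C is at the origin; CP is horizontal with |CP| = 51.3 and P on the −x side, so P = (-51.30, 0.000). C and L share the same x with |CL| = 54.3 and L on the −y side, so L = (0.000, -54.30). The virtual corner opposite C is at (-51.30, -54.30). A1 meets PW tangentially, so MW is at right angles to PW and tangency of A1 to HL means the radius MH is perpendicular to HL, with radius 9.0, so the center M sits 9.0 in from both sides at M = (-42.30, -45.30). That places the tangent points at W = (-51.30, -45.30) on PW and H = (-42.30, -54.30) on HL. Then |CH| = |H − C| = 68.83.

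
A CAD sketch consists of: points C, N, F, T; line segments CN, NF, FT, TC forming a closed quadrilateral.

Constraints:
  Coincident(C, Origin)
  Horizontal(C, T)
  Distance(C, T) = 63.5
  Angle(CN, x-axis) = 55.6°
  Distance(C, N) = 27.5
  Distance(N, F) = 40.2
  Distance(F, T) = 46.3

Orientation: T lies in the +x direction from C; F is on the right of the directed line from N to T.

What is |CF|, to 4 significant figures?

26.77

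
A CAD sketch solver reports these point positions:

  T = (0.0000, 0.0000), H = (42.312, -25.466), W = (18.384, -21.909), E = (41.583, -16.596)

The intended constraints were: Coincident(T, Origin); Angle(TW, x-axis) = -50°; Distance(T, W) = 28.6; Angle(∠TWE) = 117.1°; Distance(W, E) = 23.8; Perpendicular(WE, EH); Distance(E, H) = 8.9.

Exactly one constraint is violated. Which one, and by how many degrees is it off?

Perpendicular(WE, EH) — off by 8.20°.

T = (0.00, 0.00) ✓; TW at -50.00° ✓; |TW| = 28.60 ✓; ∠TWE = 117.1° ✓; |WE| = 23.80 ✓; ∠(WE, EH) = 98.20° ✗; |EH| = 8.900 ✓.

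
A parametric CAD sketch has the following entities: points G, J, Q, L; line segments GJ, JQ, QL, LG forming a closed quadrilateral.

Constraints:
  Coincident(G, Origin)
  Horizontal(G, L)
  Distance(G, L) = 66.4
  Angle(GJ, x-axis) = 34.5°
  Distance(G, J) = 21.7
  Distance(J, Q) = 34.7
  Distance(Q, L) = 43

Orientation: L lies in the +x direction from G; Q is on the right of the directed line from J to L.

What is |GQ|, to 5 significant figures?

35.374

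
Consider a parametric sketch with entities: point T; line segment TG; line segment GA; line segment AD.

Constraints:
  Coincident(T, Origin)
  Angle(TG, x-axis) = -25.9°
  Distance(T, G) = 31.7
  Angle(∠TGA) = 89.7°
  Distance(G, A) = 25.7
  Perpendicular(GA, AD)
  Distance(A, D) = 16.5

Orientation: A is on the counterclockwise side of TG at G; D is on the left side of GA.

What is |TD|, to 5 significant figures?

29.716

T is at the origin; TG runs at -25.9° with length 31.7, so G = 31.7·(cos -25.9°, sin -25.9°) = (28.516, -13.847). ∠TGA = 89.7°, so GA runs at -25.9° + (180° − 89.7°) = 64.400° from the x-axis; with |GA| = 25.7, A = G + 25.7·(cos 64.400°, sin 64.400°) = (39.621, 9.3305). The perpendicularity gives AD at right angles to GA; with |AD| = 16.5 on the left of GA, D = A + 16.5·(-0.90183, 0.43209) = (24.740, 16.460). Then |TD| = |D − T| = 29.716.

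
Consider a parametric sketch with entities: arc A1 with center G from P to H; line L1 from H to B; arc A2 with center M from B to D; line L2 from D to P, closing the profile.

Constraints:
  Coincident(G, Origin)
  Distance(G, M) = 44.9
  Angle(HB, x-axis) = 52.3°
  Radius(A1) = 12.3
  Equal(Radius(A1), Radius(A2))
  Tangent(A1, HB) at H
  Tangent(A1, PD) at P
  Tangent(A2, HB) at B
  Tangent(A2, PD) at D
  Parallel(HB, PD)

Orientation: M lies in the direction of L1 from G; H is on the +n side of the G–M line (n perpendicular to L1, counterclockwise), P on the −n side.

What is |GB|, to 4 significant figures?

46.55

The slot axis is L1's direction at 52.3°, so u = (cos 52.3°, sin 52.3°) = (0.6115, 0.7912) and n = (−sin 52.3°, cos 52.3°) = (-0.7912, 0.6115). G is at the origin and M lies 44.9 along u from G, so M = 44.9·u = (27.46, 35.53). Tangency of A1 to both parallel lines with radius 12.3 puts H and P at G ± 12.3·n: H = (-9.732, 7.522), P = (9.732, -7.522). Equal radii place B and D the same way about M: B = M + 12.3·n = (17.73, 43.05), D = M − 12.3·n = (37.19, 28.00). Then |GB| = |B − G| = 46.55.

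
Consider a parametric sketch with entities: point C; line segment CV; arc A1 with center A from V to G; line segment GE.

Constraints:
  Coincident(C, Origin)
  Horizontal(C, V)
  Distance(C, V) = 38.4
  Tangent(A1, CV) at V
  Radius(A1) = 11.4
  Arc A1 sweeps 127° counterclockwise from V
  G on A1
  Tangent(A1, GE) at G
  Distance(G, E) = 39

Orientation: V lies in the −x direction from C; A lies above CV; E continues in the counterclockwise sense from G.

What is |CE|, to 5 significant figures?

72.287

On A1, V sits at bearing -90° from A; a 127° counterclockwise sweep puts G at bearing 37°, so G = A + 11.4·(cos 37°, sin 37°) = (-29.296, 18.261). The tangent condition forces AG to be normal to GE, so GE runs along (−sin 37°, cos 37°); with |GE| = 39.0, E = (-52.766, 49.407). Then |CE| = |E − C| = 72.287.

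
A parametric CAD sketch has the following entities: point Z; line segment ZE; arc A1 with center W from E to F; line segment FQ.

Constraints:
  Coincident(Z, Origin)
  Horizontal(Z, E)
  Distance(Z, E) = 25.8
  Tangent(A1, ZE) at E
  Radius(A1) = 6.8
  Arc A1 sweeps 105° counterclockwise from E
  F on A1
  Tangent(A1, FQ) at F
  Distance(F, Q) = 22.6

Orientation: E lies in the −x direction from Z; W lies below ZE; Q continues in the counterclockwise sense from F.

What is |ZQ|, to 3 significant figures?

40.3

On A1, E sits at bearing 90° from W; a 105° counterclockwise sweep puts F at bearing 195°, so F = W + 6.8·(cos 195°, sin 195°) = (-32.4, -8.56). Since A1 is tangent to FQ there, WF ⟂ FQ, so FQ runs along (−sin 195°, cos 195°); with |FQ| = 22.6, Q = (-26.5, -30.4). Then |ZQ| = |Q − Z| = 40.3.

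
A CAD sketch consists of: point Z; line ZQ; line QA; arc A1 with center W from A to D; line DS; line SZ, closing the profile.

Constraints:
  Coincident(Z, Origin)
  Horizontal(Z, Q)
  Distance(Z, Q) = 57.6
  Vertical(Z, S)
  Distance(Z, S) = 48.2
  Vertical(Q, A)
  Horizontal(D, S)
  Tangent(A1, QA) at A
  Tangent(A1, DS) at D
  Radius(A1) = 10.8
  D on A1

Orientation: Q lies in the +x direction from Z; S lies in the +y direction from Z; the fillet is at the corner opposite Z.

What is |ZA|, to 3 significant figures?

68.7

Z is at the origin; Z and Q share the same y with |ZQ| = 57.6 and Q on the +x side, so Q = (57.6, 0.00). Z and S share the same x with |ZS| = 48.2 and S on the +y side, so S = (0.00, 48.2). The virtual corner opposite Z is at (57.6, 48.2). A1 meets QA tangentially, so WA is at right angles to QA and A1 meets DS tangentially, so WD is at right angles to DS, with radius 10.8, so the center W sits 10.8 in from both sides at W = (46.8, 37.4). That places the tangent points at A = (57.6, 37.4) on QA and D = (46.8, 48.2) on DS. Then |ZA| = |A − Z| = 68.7.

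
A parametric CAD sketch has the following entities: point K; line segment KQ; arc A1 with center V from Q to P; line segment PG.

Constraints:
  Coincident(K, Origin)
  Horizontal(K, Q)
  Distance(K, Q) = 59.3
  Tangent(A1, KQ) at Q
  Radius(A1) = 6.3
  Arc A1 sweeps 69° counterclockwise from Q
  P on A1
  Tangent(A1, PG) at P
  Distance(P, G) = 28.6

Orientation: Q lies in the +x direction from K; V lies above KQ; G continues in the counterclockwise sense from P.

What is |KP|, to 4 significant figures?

65.31

K is at the origin; KQ is horizontal with |KQ| = 59.3 and Q on the +x side, so Q = (59.30, 0.000). Since A1 is tangent to KQ there, VQ ⟂ KQ, so V = Q + (0, 6.3) = (59.30, 6.300). On A1, Q sits at bearing -90° from V; a 69° counterclockwise sweep puts P at bearing -21°, so P = V + 6.3·(cos -21°, sin -21°) = (65.18, 4.042). Then |KP| = |P − K| = 65.31.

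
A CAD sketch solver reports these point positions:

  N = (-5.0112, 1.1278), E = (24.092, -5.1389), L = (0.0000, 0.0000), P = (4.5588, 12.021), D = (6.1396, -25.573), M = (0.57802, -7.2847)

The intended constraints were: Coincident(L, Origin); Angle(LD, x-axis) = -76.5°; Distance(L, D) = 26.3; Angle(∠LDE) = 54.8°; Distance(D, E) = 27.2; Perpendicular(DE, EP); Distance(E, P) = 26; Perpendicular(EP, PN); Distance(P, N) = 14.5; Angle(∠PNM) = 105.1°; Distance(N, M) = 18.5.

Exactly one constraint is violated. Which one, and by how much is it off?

Distance(N, M) = 18.5 — off by 8.40.

L = (0.00, 0.00) ✓; LD at -76.50° ✓; |LD| = 26.30 ✓; ∠LDE = 54.80° ✓; |DE| = 27.20 ✓; ∠(DE, EP) = 90.00° ✓; |EP| = 26.00 ✓; ∠(EP, PN) = 90.00° ✓; |PN| = 14.50 ✓; ∠PNM = 105.1° ✓; |NM| = 10.10 ✗.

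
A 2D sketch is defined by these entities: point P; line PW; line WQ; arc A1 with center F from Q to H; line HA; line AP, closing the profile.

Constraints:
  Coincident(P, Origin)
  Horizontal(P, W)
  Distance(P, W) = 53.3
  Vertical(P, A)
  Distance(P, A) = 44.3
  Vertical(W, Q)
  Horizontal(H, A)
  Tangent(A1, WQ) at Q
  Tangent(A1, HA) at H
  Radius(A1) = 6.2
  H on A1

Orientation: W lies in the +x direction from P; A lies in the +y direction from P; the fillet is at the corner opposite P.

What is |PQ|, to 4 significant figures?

65.52

P is at the origin; P and W share the same y with |PW| = 53.3 and W on the +x side, so W = (53.30, 0.000). P and A share the same x with |PA| = 44.3 and A on the +y side, so A = (0.000, 44.30). The virtual corner opposite P is at (53.30, 44.30). A1 meets WQ tangentially, so FQ is at right angles to WQ and since A1 is tangent to HA there, FH ⟂ HA, with radius 6.2, so the center F sits 6.2 in from both sides at F = (47.10, 38.10). That places the tangent points at Q = (53.30, 38.10) on WQ and H = (47.10, 44.30) on HA. Then |PQ| = |Q − P| = 65.52.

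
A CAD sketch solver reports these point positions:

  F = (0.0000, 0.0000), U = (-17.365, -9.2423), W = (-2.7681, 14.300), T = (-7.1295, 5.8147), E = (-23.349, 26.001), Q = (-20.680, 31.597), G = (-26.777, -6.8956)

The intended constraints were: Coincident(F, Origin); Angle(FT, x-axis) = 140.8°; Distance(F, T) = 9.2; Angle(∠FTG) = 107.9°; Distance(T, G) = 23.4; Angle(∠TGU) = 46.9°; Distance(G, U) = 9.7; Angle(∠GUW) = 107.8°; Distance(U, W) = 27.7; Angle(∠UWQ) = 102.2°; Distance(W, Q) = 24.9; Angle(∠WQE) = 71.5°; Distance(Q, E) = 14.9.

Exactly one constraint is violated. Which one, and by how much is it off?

Distance(Q, E) = 14.9 — off by 8.70.

F = (0.00, 0.00) ✓; FT at 140.8° ✓; |FT| = 9.200 ✓; ∠FTG = 107.9° ✓; |TG| = 23.40 ✓; ∠TGU = 46.90° ✓; |GU| = 9.700 ✓; ∠GUW = 107.8° ✓; |UW| = 27.70 ✓; ∠UWQ = 102.2° ✓; |WQ| = 24.90 ✓; ∠WQE = 71.50° ✓; |QE| = 6.200 ✗.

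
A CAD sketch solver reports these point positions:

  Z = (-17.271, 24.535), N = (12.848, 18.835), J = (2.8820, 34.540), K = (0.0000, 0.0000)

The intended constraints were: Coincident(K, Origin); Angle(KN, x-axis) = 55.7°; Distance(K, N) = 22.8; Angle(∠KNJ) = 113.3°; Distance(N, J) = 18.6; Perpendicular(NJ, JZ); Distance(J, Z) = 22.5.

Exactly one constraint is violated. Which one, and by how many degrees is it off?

Perpendicular(NJ, JZ) — off by 6.00°.

K = (0.00, 0.00) ✓; KN at 55.70° ✓; |KN| = 22.80 ✓; ∠KNJ = 113.3° ✓; |NJ| = 18.60 ✓; ∠(NJ, JZ) = 84.00° ✗; |JZ| = 22.50 ✓.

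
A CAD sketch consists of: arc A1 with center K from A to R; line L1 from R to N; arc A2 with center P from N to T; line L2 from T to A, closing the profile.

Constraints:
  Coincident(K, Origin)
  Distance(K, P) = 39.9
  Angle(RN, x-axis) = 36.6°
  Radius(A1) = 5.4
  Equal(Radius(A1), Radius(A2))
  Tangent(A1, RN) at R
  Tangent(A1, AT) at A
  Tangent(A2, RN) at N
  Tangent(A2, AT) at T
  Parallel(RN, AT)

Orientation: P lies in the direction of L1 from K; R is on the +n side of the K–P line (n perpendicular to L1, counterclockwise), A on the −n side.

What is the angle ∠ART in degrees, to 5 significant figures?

74.854°

The slot axis is L1's direction at 36.6°, so u = (cos 36.6°, sin 36.6°) = (0.80282, 0.59622) and n = (−sin 36.6°, cos 36.6°) = (-0.59622, 0.80282). K is at the origin and P lies 39.9 along u from K, so P = 39.9·u = (32.032, 23.789). Tangency of A1 to both parallel lines with radius 5.4 puts R and A at K ± 5.4·n: R = (-3.2196, 4.3352), A = (3.2196, -4.3352). Equal radii place N and T the same way about P: N = P + 5.4·n = (28.813, 28.125), T = P − 5.4·n = (35.252, 19.454). Then cos ∠ART = RA·RT / (|RA||RT|), giving 74.854°.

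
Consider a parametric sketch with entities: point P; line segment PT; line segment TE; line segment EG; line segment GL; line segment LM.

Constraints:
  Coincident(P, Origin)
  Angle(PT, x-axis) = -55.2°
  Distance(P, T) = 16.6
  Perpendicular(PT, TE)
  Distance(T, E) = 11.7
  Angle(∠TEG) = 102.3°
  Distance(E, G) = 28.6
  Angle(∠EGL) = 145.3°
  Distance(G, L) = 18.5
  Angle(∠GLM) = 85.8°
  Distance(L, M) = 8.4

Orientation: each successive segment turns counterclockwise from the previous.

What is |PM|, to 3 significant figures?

24.9

P is at the origin; PT runs at -55.2° with length 16.6, so T = (9.47, -13.6). The perpendicularity gives TE at right angles to PT, so TE runs at 34.8°; with |TE| = 11.7, E = (19.1, -6.95). ∠TEG = 102.3° gives EG at 112° from the x-axis; with |EG| = 28.6, G = (8.14, 19.5). ∠EGL = 145.3° gives GL at 147° from the x-axis; with |GL| = 18.5, L = (-7.41, 29.5). ∠GLM = 85.8° gives LM at -119° from the x-axis; with |LM| = 8.4, M = (-11.4, 22.1). Then |PM| = |M − P| = 24.9.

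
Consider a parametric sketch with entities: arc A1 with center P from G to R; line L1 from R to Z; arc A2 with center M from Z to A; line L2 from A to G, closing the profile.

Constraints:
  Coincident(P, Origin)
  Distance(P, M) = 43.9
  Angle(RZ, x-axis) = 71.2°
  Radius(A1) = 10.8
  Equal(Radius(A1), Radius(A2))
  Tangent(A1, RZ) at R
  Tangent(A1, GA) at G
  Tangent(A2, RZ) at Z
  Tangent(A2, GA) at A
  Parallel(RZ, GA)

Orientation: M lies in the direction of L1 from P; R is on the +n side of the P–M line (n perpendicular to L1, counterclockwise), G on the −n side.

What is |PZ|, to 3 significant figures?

45.2

Tangency of A1 to both parallel lines with radius 10.8 puts R and G at P ± 10.8·n: R = (-10.2, 3.48), G = (10.2, -3.48). Equal radii place Z and A the same way about M: Z = M + 10.8·n = (3.92, 45.0), A = M − 10.8·n = (24.4, 38.1). Then |PZ| = |Z − P| = 45.2.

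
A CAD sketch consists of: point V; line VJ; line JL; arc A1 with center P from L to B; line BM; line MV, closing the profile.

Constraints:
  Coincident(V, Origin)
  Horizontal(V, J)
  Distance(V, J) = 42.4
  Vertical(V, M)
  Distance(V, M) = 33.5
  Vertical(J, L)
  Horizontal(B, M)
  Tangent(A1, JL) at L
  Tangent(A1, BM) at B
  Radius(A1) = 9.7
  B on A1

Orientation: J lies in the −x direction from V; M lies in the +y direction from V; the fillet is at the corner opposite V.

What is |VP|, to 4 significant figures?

40.44

V is at the origin; VJ is horizontal with |VJ| = 42.4 and J on the −x side, so J = (-42.40, 0.000). VM is vertical with |VM| = 33.5 and M on the +y side, so M = (0.000, 33.50). The virtual corner opposite V is at (-42.40, 33.50). Since A1 is tangent to JL there, PL ⟂ JL and the tangent condition forces PB to be normal to BM, with radius 9.7, so the center P sits 9.7 in from both sides at P = (-32.70, 23.80). Then |VP| = |P − V| = 40.44.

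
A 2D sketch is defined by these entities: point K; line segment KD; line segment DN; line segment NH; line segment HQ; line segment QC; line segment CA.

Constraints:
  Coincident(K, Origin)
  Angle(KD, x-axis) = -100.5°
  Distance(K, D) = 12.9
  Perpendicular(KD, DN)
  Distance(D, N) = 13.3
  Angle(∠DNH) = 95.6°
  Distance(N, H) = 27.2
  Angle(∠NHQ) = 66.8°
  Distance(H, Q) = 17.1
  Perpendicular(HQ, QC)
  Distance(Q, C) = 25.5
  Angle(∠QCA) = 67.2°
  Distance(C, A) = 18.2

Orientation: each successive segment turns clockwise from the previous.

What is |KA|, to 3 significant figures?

21.5

K is at the origin; KD runs at -100.5° with length 12.9, so D = (-2.35, -12.7). KD is perpendicular to DN, so DN runs at 170°; with |DN| = 13.3, N = (-15.4, -10.3). ∠DNH = 95.6° gives NH at 85.1° from the x-axis; with |NH| = 27.2, H = (-13.1, 16.8). ∠NHQ = 66.8° gives HQ at -28.1° from the x-axis; with |HQ| = 17.1, Q = (1.98, 8.79). HQ is perpendicular to QC, so QC runs at -118°; with |QC| = 25.5, C = (-10.0, -13.7). ∠QCA = 67.2° gives CA at 129° from the x-axis; with |CA| = 18.2, A = (-21.5, 0.416). Then |KA| = |A − K| = 21.5.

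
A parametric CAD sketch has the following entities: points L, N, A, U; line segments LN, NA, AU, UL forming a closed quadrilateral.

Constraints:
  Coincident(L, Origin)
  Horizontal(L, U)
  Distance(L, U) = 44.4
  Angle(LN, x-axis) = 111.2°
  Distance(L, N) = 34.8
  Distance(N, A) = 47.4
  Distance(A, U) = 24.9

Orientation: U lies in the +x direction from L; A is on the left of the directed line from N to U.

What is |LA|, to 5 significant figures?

40.581

Checks: LN at 111.2° ✓; |NA| = 47.40 ✓; |AU| = 24.90 ✓.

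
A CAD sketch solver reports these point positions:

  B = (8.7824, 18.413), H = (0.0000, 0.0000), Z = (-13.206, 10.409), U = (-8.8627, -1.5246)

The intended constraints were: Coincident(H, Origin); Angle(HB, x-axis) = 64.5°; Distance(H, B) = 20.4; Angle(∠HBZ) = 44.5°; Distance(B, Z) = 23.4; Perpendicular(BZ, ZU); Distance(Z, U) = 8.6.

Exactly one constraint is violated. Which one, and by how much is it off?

Distance(Z, U) = 8.6 — off by 4.10.

H = (0.00, 0.00) ✓; HB at 64.50° ✓; |HB| = 20.40 ✓; ∠HBZ = 44.50° ✓; |BZ| = 23.40 ✓; ∠(BZ, ZU) = 90.00° ✓; |ZU| = 12.70 ✗.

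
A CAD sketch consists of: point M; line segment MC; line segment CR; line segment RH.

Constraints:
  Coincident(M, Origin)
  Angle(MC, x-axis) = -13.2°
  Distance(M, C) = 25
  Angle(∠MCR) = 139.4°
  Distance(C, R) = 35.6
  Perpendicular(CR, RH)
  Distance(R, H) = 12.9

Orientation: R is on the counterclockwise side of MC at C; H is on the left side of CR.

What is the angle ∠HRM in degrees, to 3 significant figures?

73.4°

∠MCR = 139.4°, so CR runs at -13.2° + (180° − 139.4°) = 27.4° from the x-axis; with |CR| = 35.6, R = C + 35.6·(cos 27.4°, sin 27.4°) = (55.9, 10.7). The perpendicularity gives RH at right angles to CR; with |RH| = 12.9 on the left of CR, H = R + 12.9·(-0.460, 0.888) = (50.0, 22.1). Then cos ∠HRM = RH·RM / (|RH||RM|), giving 73.4°.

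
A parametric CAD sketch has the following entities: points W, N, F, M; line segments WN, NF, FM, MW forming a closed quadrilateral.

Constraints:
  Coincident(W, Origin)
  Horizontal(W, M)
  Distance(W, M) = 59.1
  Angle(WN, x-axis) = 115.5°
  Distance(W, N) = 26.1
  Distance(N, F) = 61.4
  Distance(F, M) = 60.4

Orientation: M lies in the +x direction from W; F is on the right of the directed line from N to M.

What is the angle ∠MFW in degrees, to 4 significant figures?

70.71°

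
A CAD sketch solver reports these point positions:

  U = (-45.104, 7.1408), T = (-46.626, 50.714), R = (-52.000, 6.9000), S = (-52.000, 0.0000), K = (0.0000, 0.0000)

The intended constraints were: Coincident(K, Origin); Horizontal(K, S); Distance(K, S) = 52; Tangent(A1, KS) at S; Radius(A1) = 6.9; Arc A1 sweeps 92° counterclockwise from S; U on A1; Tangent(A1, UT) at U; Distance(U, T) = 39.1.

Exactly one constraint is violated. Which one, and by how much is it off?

Distance(U, T) = 39.1 — off by 4.50.

K = (0.00, 0.00) ✓; K.y = 0.00, S.y = 0.00 ✓; |KS| = 52.00 ✓; ∠(RS, SK) = 90.00° ✓; |RS| = 6.900 ✓; bearing(R→U) − bearing(R→S) = 92.00° ✓; |RU| = 6.900 ✓; ∠(RU, UT) = 90.00° ✓; |UT| = 43.60 ✗.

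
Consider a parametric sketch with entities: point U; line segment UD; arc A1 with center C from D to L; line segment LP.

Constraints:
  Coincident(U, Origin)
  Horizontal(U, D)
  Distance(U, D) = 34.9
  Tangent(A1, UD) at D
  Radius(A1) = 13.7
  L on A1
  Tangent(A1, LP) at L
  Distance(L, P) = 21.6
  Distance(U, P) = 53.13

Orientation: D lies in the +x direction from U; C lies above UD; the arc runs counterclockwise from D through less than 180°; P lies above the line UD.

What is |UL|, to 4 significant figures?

51.07

Checks: |CL| = 13.70 ✓; ∠(CL, LP) = 90.00° ✓; |LP| = 21.60 ✓; |UP| = 53.13 ✓.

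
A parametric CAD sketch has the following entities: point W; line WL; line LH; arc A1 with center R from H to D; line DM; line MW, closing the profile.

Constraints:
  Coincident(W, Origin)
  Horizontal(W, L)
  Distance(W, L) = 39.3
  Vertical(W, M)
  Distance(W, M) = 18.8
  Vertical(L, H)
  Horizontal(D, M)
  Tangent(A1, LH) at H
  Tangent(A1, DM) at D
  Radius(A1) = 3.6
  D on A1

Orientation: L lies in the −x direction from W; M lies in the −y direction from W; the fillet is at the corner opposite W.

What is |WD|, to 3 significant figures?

40.3

The virtual corner opposite W is at (-39.3, -18.8). Since A1 is tangent to LH there, RH ⟂ LH and since A1 is tangent to DM there, RD ⟂ DM, with radius 3.6, so the center R sits 3.6 in from both sides at R = (-35.7, -15.2). That places the tangent points at H = (-39.3, -15.2) on LH and D = (-35.7, -18.8) on DM. Then |WD| = |D − W| = 40.3.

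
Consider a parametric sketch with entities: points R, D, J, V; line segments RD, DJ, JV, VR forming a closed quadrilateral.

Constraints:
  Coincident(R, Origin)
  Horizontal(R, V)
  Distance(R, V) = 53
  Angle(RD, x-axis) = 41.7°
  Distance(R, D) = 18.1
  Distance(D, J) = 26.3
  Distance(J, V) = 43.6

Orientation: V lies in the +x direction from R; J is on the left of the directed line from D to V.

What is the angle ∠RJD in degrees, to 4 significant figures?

7.393°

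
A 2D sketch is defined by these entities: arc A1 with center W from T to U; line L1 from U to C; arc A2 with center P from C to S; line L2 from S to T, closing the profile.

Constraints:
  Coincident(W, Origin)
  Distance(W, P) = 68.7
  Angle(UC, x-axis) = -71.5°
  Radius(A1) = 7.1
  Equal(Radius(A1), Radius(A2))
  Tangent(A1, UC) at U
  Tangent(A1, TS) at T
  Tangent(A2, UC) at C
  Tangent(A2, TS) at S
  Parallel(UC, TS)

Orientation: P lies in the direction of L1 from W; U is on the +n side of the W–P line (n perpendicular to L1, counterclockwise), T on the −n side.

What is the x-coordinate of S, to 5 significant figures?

15.066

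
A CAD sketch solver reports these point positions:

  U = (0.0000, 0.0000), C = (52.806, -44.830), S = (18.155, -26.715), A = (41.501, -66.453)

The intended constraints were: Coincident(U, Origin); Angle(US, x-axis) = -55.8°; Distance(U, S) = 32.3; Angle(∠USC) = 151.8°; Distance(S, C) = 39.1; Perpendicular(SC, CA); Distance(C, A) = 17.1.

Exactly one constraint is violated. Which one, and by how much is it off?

Distance(C, A) = 17.1 — off by 7.30.

U = (0.00, 0.00) ✓; US at -55.80° ✓; |US| = 32.30 ✓; ∠USC = 151.8° ✓; |SC| = 39.10 ✓; ∠(SC, CA) = 90.00° ✓; |CA| = 24.40 ✗.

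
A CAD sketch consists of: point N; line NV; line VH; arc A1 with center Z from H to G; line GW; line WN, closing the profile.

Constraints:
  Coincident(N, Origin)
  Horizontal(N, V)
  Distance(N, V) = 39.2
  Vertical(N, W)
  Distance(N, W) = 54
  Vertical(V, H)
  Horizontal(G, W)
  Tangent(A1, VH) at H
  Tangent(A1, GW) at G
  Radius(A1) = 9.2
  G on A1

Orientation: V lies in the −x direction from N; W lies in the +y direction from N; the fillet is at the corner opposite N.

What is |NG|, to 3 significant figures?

61.8

N is at the origin; NV is horizontal with |NV| = 39.2 and V on the −x side, so V = (-39.2, 0.00). NW is vertical with |NW| = 54.0 and W on the +y side, so W = (0.00, 54.0). The virtual corner opposite N is at (-39.2, 54.0). The tangent condition forces ZH to be normal to VH and since A1 is tangent to GW there, ZG ⟂ GW, with radius 9.2, so the center Z sits 9.2 in from both sides at Z = (-30.0, 44.8). That places the tangent points at H = (-39.2, 44.8) on VH and G = (-30.0, 54.0) on GW. Then |NG| = |G − N| = 61.8.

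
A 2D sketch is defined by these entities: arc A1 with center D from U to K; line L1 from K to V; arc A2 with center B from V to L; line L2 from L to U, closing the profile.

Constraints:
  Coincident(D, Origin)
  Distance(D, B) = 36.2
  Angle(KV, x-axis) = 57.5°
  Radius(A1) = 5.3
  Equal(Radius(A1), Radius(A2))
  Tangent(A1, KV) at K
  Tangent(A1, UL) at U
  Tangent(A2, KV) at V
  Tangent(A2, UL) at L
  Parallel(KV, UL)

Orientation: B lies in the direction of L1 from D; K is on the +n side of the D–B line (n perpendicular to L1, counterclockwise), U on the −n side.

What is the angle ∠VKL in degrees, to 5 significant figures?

16.321°

Tangency of A1 to both parallel lines with radius 5.3 puts K and U at D ± 5.3·n: K = (-4.4700, 2.8477), U = (4.4700, -2.8477). Equal radii place V and L the same way about B: V = B + 5.3·n = (14.980, 33.378), L = B − 5.3·n = (23.920, 27.683). Then cos ∠VKL = KV·KL / (|KV||KL|), giving 16.321°.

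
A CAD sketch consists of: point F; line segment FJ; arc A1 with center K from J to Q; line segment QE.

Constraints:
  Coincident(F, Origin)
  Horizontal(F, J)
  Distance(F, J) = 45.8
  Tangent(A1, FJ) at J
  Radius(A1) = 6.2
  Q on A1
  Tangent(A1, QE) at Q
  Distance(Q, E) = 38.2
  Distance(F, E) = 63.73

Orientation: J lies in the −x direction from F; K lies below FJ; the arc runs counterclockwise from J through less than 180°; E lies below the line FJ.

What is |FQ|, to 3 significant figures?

52.4

F is at the origin; F and J share the same y with |FJ| = 45.8 and J on the −x side, so J = (-45.8, 0.00). A1 meets FJ tangentially, so KJ is at right angles to FJ, so K = J + (0, -6.2) = (-45.8, -6.20). Since KQ ⟂ QE (tangency), |KE| = √(6.2² + 38.2²) = 38.7 regardless of where Q sits on A1. So E lies on both circle(F, 63.73) and circle(K, 38.7); the below-FJ intersection is E = (-45.2, -44.9). Q is the foot of the tangent from E: Q = (-51.9, -7.28).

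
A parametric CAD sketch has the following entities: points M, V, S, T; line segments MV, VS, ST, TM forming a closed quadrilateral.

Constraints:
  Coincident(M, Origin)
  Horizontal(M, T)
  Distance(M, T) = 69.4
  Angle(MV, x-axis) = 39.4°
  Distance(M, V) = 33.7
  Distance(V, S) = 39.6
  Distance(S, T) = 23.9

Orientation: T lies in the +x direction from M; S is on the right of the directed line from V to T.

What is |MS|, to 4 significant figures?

49.66

Checks: |VS| = 39.60 ✓; |ST| = 23.90 ✓.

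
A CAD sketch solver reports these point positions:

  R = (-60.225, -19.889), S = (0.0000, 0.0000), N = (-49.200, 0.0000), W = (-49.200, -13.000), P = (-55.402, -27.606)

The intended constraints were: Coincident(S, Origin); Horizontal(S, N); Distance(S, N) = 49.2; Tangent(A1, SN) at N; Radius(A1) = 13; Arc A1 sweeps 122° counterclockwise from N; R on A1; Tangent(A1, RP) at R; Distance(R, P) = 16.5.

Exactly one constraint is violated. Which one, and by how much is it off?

Distance(R, P) = 16.5 — off by 7.40.

S = (0.00, 0.00) ✓; S.y = 0.00, N.y = 0.00 ✓; |SN| = 49.20 ✓; ∠(WN, NS) = 90.00° ✓; |WN| = 13.00 ✓; bearing(W→R) − bearing(W→N) = 122.0° ✓; |WR| = 13.00 ✓; ∠(WR, RP) = 89.99° ✓; |RP| = 9.100 ✗.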